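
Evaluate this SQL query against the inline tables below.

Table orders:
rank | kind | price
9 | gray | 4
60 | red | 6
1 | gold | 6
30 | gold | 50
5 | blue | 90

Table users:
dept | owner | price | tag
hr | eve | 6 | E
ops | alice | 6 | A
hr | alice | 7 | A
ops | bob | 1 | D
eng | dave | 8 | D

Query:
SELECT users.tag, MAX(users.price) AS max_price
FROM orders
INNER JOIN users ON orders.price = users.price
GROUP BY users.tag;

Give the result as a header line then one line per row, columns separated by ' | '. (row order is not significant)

== RESULT ==
users.tag | max_price
E | 6
A | 6

Derivation:
After JOIN users (4 rows):
orders.rank | orders.kind | orders.price | users.dept | users.owner | users.price | users.tag
60 | red | 6 | hr | eve | 6 | E
60 | red | 6 | ops | alice | 6 | A
1 | gold | 6 | hr | eve | 6 | E
1 | gold | 6 | ops | alice | 6 | A
After GROUP BY (2 rows):
users.tag | max_price
E | 6
A | 6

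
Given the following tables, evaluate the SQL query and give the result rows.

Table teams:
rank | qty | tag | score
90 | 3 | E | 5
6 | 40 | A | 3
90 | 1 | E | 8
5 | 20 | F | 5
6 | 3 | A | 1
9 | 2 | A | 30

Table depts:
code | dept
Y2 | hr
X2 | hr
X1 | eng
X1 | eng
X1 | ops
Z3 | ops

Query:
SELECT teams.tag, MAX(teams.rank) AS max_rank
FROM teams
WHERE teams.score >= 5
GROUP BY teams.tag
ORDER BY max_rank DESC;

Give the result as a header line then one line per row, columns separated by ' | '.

After WHERE (4 rows):
teams.rank | teams.qty | teams.tag | teams.score
90 | 3 | E | 5
90 | 1 | E | 8
5 | 20 | F | 5
9 | 2 | A | 30
After GROUP BY (3 rows):
teams.tag | max_rank
E | 90
F | 5
A | 9
After ORDER BY (3 rows):
teams.tag | max_rank
E | 90
A | 9
F | 5

== RESULT ==
teams.tag | max_rank
E | 90
A | 9
F | 5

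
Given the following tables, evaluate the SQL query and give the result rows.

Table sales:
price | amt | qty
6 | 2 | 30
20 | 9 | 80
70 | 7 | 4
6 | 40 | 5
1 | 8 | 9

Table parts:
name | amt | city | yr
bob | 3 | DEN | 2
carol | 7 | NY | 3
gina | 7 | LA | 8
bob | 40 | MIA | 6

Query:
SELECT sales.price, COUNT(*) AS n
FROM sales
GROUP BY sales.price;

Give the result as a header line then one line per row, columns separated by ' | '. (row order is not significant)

After GROUP BY (4 rows):
sales.price | n
6 | 2
20 | 1
70 | 1
1 | 1

== RESULT ==
sales.price | n
6 | 2
20 | 1
70 | 1
1 | 1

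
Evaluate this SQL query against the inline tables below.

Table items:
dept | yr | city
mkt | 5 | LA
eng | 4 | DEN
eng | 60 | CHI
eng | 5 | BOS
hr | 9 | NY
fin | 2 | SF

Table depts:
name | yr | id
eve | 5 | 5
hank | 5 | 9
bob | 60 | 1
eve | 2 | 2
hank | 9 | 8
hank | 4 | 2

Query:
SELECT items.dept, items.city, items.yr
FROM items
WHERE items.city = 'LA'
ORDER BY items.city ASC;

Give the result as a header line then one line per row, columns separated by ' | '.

== RESULT ==
items.dept | items.city | items.yr
mkt | LA | 5

Derivation:
After WHERE (1 rows):
items.dept | items.yr | items.city
mkt | 5 | LA
After SELECT (1 rows):
items.dept | items.city | items.yr
mkt | LA | 5
After ORDER BY (1 rows):
items.dept | items.city | items.yr
mkt | LA | 5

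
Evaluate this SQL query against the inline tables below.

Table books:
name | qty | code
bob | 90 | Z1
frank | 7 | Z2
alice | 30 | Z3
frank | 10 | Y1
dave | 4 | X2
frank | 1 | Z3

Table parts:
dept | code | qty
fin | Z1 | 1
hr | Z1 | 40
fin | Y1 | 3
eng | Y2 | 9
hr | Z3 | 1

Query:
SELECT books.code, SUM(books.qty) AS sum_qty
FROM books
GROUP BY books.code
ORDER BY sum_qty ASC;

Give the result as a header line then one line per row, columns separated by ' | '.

== RESULT ==
books.code | sum_qty
X2 | 4
Z2 | 7
Y1 | 10
Z3 | 31
Z1 | 90

Derivation:
After GROUP BY (5 rows):
books.code | sum_qty
Z1 | 90
Z2 | 7
Z3 | 31
Y1 | 10
X2 | 4
After ORDER BY (5 rows):
books.code | sum_qty
X2 | 4
Z2 | 7
Y1 | 10
Z3 | 31
Z1 | 90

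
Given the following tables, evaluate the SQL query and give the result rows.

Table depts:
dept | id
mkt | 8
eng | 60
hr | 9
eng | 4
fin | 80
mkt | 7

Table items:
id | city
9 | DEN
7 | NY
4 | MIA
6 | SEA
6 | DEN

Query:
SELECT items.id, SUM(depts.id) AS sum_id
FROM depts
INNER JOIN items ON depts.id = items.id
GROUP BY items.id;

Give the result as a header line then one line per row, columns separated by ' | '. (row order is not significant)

== RESULT ==
items.id | sum_id
9 | 9
4 | 4
7 | 7

Derivation:
After JOIN items (3 rows):
depts.dept | depts.id | items.id | items.city
hr | 9 | 9 | DEN
eng | 4 | 4 | MIA
mkt | 7 | 7 | NY
After GROUP BY (3 rows):
items.id | sum_id
9 | 9
4 | 4
7 | 7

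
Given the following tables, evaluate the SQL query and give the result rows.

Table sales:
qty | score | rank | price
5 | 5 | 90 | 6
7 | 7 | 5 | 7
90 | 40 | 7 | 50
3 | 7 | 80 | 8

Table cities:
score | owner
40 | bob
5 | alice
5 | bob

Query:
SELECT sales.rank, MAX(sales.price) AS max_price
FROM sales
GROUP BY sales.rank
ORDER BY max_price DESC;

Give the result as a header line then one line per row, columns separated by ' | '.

== RESULT ==
sales.rank | max_price
7 | 50
80 | 8
5 | 7
90 | 6

Derivation:
After GROUP BY (4 rows):
sales.rank | max_price
90 | 6
5 | 7
7 | 50
80 | 8
After ORDER BY (4 rows):
sales.rank | max_price
7 | 50
80 | 8
5 | 7
90 | 6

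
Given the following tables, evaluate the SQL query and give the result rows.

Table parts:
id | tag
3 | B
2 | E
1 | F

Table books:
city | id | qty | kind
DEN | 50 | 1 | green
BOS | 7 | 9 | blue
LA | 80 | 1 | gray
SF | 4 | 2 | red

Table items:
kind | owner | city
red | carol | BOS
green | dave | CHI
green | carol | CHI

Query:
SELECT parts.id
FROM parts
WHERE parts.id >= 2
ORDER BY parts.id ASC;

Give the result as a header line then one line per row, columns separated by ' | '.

== RESULT ==
parts.id
2
3

Derivation:
After WHERE (2 rows):
parts.id | parts.tag
3 | B
2 | E
After SELECT (2 rows):
parts.id
3
2
After ORDER BY (2 rows):
parts.id
2
3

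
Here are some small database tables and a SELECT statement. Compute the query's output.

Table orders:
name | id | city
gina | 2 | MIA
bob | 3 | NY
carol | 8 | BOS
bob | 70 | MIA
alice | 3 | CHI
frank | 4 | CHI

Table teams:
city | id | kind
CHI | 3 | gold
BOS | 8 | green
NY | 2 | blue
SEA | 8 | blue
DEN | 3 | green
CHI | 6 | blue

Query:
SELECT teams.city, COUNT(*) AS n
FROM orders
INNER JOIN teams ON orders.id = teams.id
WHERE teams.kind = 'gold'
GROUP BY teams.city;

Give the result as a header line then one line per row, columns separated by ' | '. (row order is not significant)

== RESULT ==
teams.city | n
CHI | 2

Derivation:
After JOIN teams (7 rows):
orders.name | orders.id | orders.city | teams.city | teams.id | teams.kind
gina | 2 | MIA | NY | 2 | blue
bob | 3 | NY | CHI | 3 | gold
bob | 3 | NY | DEN | 3 | green
carol | 8 | BOS | BOS | 8 | green
carol | 8 | BOS | SEA | 8 | blue
alice | 3 | CHI | CHI | 3 | gold
alice | 3 | CHI | DEN | 3 | green
After WHERE (2 rows):
orders.name | orders.id | orders.city | teams.city | teams.id | teams.kind
bob | 3 | NY | CHI | 3 | gold
alice | 3 | CHI | CHI | 3 | gold
After GROUP BY (1 rows):
teams.city | n
CHI | 2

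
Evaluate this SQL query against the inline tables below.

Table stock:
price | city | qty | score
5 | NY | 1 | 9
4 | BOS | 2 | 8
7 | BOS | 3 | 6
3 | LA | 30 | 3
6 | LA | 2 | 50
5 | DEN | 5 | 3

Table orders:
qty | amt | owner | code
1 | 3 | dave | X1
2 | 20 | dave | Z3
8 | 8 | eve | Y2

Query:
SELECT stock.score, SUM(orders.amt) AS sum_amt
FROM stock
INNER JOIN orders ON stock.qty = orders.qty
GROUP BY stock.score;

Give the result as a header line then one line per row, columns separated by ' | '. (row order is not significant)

== RESULT ==
stock.score | sum_amt
9 | 3
8 | 20
50 | 20

Derivation:
After JOIN orders (3 rows):
stock.price | stock.city | stock.qty | stock.score | orders.qty | orders.amt | orders.owner | orders.code
5 | NY | 1 | 9 | 1 | 3 | dave | X1
4 | BOS | 2 | 8 | 2 | 20 | dave | Z3
6 | LA | 2 | 50 | 2 | 20 | dave | Z3
After GROUP BY (3 rows):
stock.score | sum_amt
9 | 3
8 | 20
50 | 20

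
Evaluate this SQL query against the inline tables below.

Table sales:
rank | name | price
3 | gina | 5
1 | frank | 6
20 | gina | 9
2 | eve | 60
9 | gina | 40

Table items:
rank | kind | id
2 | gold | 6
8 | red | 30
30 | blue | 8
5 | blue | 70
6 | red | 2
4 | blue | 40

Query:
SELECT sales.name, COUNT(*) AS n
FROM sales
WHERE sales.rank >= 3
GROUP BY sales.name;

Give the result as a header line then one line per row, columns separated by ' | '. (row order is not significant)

After WHERE (3 rows):
sales.rank | sales.name | sales.price
3 | gina | 5
20 | gina | 9
9 | gina | 40
After GROUP BY (1 rows):
sales.name | n
gina | 3

== RESULT ==
sales.name | n
gina | 3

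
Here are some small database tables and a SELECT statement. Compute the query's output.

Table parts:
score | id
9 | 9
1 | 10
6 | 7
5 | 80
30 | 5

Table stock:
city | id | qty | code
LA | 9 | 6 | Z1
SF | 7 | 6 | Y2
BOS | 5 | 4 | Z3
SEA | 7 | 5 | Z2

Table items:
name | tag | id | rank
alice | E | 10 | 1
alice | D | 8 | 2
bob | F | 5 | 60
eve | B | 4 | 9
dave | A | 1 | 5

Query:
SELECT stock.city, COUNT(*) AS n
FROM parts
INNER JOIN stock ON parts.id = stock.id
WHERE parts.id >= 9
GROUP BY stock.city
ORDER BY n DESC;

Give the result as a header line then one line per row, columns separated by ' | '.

After JOIN stock (4 rows):
parts.score | parts.id | stock.city | stock.id | stock.qty | stock.code
9 | 9 | LA | 9 | 6 | Z1
6 | 7 | SF | 7 | 6 | Y2
6 | 7 | SEA | 7 | 5 | Z2
30 | 5 | BOS | 5 | 4 | Z3
After WHERE (1 rows):
parts.score | parts.id | stock.city | stock.id | stock.qty | stock.code
9 | 9 | LA | 9 | 6 | Z1
After GROUP BY (1 rows):
stock.city | n
LA | 1
After ORDER BY (1 rows):
stock.city | n
LA | 1

== RESULT ==
stock.city | n
LA | 1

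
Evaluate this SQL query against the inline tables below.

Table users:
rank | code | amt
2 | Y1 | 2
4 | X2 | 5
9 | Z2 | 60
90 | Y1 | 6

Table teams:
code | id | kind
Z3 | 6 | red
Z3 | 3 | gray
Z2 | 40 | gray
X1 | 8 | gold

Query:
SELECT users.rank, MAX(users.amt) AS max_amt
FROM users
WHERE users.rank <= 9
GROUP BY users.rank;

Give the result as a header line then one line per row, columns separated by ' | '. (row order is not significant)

== RESULT ==
users.rank | max_amt
2 | 2
4 | 5
9 | 60

Derivation:
After WHERE (3 rows):
users.rank | users.code | users.amt
2 | Y1 | 2
4 | X2 | 5
9 | Z2 | 60
After GROUP BY (3 rows):
users.rank | max_amt
2 | 2
4 | 5
9 | 60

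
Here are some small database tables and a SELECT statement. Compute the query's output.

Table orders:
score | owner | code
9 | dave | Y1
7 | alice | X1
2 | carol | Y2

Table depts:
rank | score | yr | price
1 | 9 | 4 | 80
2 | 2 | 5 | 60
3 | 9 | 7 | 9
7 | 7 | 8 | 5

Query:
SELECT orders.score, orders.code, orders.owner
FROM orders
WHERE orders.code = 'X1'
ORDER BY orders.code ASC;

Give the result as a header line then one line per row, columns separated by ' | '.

== RESULT ==
orders.score | orders.code | orders.owner
7 | X1 | alice

Derivation:
After WHERE (1 rows):
orders.score | orders.owner | orders.code
7 | alice | X1
After SELECT (1 rows):
orders.score | orders.code | orders.owner
7 | X1 | alice
After ORDER BY (1 rows):
orders.score | orders.code | orders.owner
7 | X1 | alice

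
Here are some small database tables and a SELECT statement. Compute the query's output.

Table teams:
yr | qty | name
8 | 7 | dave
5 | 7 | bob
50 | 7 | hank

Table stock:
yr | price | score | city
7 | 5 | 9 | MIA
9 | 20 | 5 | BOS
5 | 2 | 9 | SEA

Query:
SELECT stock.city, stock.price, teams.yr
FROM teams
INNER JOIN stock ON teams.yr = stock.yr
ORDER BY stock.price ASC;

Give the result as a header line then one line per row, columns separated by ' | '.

After JOIN stock (1 rows):
teams.yr | teams.qty | teams.name | stock.yr | stock.price | stock.score | stock.city
5 | 7 | bob | 5 | 2 | 9 | SEA
After SELECT (1 rows):
stock.city | stock.price | teams.yr
SEA | 2 | 5
After ORDER BY (1 rows):
stock.city | stock.price | teams.yr
SEA | 2 | 5

== RESULT ==
stock.city | stock.price | teams.yr
SEA | 2 | 5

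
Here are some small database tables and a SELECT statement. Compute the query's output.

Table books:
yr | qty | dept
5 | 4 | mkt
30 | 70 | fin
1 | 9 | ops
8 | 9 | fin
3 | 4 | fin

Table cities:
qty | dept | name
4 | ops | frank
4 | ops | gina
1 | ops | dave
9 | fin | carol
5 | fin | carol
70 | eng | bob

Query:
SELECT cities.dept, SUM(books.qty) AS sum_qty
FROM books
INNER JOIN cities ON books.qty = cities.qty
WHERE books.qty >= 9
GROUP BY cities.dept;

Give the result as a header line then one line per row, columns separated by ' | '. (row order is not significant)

After JOIN cities (7 rows):
books.yr | books.qty | books.dept | cities.qty | cities.dept | cities.name
5 | 4 | mkt | 4 | ops | frank
5 | 4 | mkt | 4 | ops | gina
30 | 70 | fin | 70 | eng | bob
1 | 9 | ops | 9 | fin | carol
8 | 9 | fin | 9 | fin | carol
3 | 4 | fin | 4 | ops | frank
3 | 4 | fin | 4 | ops | gina
After WHERE (3 rows):
books.yr | books.qty | books.dept | cities.qty | cities.dept | cities.name
30 | 70 | fin | 70 | eng | bob
1 | 9 | ops | 9 | fin | carol
8 | 9 | fin | 9 | fin | carol
After GROUP BY (2 rows):
cities.dept | sum_qty
eng | 70
fin | 18

== RESULT ==
cities.dept | sum_qty
eng | 70
fin | 18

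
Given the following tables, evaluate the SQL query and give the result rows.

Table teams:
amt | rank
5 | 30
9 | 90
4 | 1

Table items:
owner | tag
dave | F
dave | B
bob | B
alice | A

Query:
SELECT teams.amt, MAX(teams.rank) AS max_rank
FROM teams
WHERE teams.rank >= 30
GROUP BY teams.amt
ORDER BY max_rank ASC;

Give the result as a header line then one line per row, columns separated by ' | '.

After WHERE (2 rows):
teams.amt | teams.rank
5 | 30
9 | 90
After GROUP BY (2 rows):
teams.amt | max_rank
5 | 30
9 | 90
After ORDER BY (2 rows):
teams.amt | max_rank
5 | 30
9 | 90

== RESULT ==
teams.amt | max_rank
5 | 30
9 | 90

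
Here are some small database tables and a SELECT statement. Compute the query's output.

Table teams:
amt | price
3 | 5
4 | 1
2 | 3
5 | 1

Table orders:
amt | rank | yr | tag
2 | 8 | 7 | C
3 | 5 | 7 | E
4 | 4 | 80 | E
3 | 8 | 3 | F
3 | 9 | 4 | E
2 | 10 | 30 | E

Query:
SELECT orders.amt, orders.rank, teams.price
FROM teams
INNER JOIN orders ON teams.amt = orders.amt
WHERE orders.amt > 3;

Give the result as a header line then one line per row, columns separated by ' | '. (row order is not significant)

== RESULT ==
orders.amt | orders.rank | teams.price
4 | 4 | 1

Derivation:
After JOIN orders (6 rows):
teams.amt | teams.price | orders.amt | orders.rank | orders.yr | orders.tag
3 | 5 | 3 | 5 | 7 | E
3 | 5 | 3 | 8 | 3 | F
3 | 5 | 3 | 9 | 4 | E
4 | 1 | 4 | 4 | 80 | E
2 | 3 | 2 | 8 | 7 | C
2 | 3 | 2 | 10 | 30 | E
After WHERE (1 rows):
teams.amt | teams.price | orders.amt | orders.rank | orders.yr | orders.tag
4 | 1 | 4 | 4 | 80 | E
After SELECT (1 rows):
orders.amt | orders.rank | teams.price
4 | 4 | 1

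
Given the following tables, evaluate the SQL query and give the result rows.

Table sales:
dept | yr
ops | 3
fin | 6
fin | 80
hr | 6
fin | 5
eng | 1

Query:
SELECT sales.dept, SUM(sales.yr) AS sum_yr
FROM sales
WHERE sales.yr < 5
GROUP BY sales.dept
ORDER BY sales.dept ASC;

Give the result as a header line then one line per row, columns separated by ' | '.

== RESULT ==
sales.dept | sum_yr
eng | 1
ops | 3

Derivation:
After WHERE (2 rows):
sales.dept | sales.yr
ops | 3
eng | 1
After GROUP BY (2 rows):
sales.dept | sum_yr
ops | 3
eng | 1
After ORDER BY (2 rows):
sales.dept | sum_yr
eng | 1
ops | 3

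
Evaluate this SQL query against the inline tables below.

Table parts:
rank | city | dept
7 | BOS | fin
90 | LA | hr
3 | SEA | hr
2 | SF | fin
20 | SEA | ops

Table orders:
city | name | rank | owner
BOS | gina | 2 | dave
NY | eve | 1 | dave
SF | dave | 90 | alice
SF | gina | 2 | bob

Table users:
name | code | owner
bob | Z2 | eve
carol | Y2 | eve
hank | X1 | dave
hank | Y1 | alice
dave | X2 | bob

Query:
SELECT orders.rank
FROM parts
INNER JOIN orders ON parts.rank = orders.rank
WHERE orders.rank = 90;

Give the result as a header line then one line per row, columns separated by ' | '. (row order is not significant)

== RESULT ==
orders.rank
90

Derivation:
After JOIN orders (3 rows):
parts.rank | parts.city | parts.dept | orders.city | orders.name | orders.rank | orders.owner
90 | LA | hr | SF | dave | 90 | alice
2 | SF | fin | BOS | gina | 2 | dave
2 | SF | fin | SF | gina | 2 | bob
After WHERE (1 rows):
parts.rank | parts.city | parts.dept | orders.city | orders.name | orders.rank | orders.owner
90 | LA | hr | SF | dave | 90 | alice
After SELECT (1 rows):
orders.rank
90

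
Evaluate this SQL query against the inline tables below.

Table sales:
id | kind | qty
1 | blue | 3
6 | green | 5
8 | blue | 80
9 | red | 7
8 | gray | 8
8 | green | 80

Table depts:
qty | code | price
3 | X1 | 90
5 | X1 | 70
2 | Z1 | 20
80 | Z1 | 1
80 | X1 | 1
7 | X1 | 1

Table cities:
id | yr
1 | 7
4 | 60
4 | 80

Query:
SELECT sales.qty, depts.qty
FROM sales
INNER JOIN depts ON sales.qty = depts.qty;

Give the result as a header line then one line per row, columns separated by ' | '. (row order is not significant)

== RESULT ==
sales.qty | depts.qty
3 | 3
5 | 5
80 | 80
80 | 80
7 | 7
80 | 80
80 | 80

Derivation:
After JOIN depts (7 rows):
sales.id | sales.kind | sales.qty | depts.qty | depts.code | depts.price
1 | blue | 3 | 3 | X1 | 90
6 | green | 5 | 5 | X1 | 70
8 | blue | 80 | 80 | Z1 | 1
8 | blue | 80 | 80 | X1 | 1
9 | red | 7 | 7 | X1 | 1
8 | green | 80 | 80 | Z1 | 1
8 | green | 80 | 80 | X1 | 1
After SELECT (7 rows):
sales.qty | depts.qty
3 | 3
5 | 5
80 | 80
80 | 80
7 | 7
80 | 80
80 | 80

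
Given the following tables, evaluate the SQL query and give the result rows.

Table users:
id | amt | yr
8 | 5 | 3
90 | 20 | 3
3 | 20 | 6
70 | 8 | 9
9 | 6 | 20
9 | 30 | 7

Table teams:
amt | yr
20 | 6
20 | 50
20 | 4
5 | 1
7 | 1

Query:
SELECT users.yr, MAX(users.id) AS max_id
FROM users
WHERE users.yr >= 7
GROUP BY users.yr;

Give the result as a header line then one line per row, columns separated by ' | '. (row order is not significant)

== RESULT ==
users.yr | max_id
9 | 70
20 | 9
7 | 9

Derivation:
After WHERE (3 rows):
users.id | users.amt | users.yr
70 | 8 | 9
9 | 6 | 20
9 | 30 | 7
After GROUP BY (3 rows):
users.yr | max_id
9 | 70
20 | 9
7 | 9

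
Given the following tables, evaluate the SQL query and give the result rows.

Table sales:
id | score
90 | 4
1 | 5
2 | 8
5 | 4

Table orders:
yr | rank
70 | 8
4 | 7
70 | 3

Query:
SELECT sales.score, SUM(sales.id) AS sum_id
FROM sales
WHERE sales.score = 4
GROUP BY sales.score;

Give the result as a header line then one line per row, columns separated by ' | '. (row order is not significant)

After WHERE (2 rows):
sales.id | sales.score
90 | 4
5 | 4
After GROUP BY (1 rows):
sales.score | sum_id
4 | 95

== RESULT ==
sales.score | sum_id
4 | 95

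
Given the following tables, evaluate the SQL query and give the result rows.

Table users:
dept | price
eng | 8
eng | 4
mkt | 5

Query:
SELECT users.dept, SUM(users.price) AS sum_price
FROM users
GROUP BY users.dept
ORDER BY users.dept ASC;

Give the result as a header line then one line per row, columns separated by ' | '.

== RESULT ==
users.dept | sum_price
eng | 12
mkt | 5

Derivation:
After GROUP BY (2 rows):
users.dept | sum_price
eng | 12
mkt | 5
After ORDER BY (2 rows):
users.dept | sum_price
eng | 12
mkt | 5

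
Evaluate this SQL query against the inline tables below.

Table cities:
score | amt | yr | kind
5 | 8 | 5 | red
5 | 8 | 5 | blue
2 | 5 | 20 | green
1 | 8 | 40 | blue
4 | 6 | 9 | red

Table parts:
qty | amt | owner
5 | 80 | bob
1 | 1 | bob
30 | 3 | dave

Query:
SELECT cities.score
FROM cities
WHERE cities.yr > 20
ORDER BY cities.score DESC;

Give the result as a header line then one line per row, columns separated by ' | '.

After WHERE (1 rows):
cities.score | cities.amt | cities.yr | cities.kind
1 | 8 | 40 | blue
After SELECT (1 rows):
cities.score
1
After ORDER BY (1 rows):
cities.score
1

== RESULT ==
cities.score
1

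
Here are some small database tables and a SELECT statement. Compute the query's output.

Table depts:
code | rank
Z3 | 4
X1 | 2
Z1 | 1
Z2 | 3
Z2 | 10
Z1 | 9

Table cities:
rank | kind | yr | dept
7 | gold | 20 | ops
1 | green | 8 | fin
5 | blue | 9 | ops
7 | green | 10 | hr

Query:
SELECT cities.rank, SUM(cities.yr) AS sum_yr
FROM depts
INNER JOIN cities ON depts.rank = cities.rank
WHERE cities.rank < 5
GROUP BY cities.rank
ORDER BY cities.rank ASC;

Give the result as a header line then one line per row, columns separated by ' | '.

After JOIN cities (1 rows):
depts.code | depts.rank | cities.rank | cities.kind | cities.yr | cities.dept
Z1 | 1 | 1 | green | 8 | fin
After WHERE (1 rows):
depts.code | depts.rank | cities.rank | cities.kind | cities.yr | cities.dept
Z1 | 1 | 1 | green | 8 | fin
After GROUP BY (1 rows):
cities.rank | sum_yr
1 | 8
After ORDER BY (1 rows):
cities.rank | sum_yr
1 | 8

== RESULT ==
cities.rank | sum_yr
1 | 8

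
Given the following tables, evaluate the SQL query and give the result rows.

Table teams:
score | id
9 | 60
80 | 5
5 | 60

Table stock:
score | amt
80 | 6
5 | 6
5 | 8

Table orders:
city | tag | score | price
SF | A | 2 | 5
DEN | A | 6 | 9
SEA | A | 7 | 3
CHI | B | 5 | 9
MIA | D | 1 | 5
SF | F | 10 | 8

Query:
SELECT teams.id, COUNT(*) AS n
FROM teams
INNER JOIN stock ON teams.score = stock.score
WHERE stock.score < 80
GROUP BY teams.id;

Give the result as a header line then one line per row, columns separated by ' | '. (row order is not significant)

== RESULT ==
teams.id | n
60 | 2

Derivation:
After JOIN stock (3 rows):
teams.score | teams.id | stock.score | stock.amt
80 | 5 | 80 | 6
5 | 60 | 5 | 6
5 | 60 | 5 | 8
After WHERE (2 rows):
teams.score | teams.id | stock.score | stock.amt
5 | 60 | 5 | 6
5 | 60 | 5 | 8
After GROUP BY (1 rows):
teams.id | n
60 | 2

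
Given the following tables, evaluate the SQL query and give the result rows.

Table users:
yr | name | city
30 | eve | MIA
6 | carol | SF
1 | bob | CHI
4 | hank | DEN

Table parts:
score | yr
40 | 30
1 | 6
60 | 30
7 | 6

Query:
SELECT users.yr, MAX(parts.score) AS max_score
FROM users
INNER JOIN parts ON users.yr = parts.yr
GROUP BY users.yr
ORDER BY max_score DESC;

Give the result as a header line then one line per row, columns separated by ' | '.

After JOIN parts (4 rows):
users.yr | users.name | users.city | parts.score | parts.yr
30 | eve | MIA | 40 | 30
30 | eve | MIA | 60 | 30
6 | carol | SF | 1 | 6
6 | carol | SF | 7 | 6
After GROUP BY (2 rows):
users.yr | max_score
30 | 60
6 | 7
After ORDER BY (2 rows):
users.yr | max_score
30 | 60
6 | 7

== RESULT ==
users.yr | max_score
30 | 60
6 | 7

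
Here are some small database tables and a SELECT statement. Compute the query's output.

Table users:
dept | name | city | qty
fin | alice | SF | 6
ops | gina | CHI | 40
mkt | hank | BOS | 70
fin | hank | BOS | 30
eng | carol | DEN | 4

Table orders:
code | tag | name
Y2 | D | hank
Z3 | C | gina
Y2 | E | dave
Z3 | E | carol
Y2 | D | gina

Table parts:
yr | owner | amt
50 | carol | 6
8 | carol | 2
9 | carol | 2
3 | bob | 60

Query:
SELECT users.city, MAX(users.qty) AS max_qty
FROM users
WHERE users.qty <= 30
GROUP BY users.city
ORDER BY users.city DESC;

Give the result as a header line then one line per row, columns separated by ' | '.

After WHERE (3 rows):
users.dept | users.name | users.city | users.qty
fin | alice | SF | 6
fin | hank | BOS | 30
eng | carol | DEN | 4
After GROUP BY (3 rows):
users.city | max_qty
SF | 6
BOS | 30
DEN | 4
After ORDER BY (3 rows):
users.city | max_qty
SF | 6
DEN | 4
BOS | 30

== RESULT ==
users.city | max_qty
SF | 6
DEN | 4
BOS | 30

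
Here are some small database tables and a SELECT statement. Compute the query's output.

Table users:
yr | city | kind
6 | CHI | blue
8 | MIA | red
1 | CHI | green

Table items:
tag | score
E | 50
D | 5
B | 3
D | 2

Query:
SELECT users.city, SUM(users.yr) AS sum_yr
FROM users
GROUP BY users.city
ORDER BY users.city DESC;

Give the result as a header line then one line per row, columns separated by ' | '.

After GROUP BY (2 rows):
users.city | sum_yr
CHI | 7
MIA | 8
After ORDER BY (2 rows):
users.city | sum_yr
MIA | 8
CHI | 7

== RESULT ==
users.city | sum_yr
MIA | 8
CHI | 7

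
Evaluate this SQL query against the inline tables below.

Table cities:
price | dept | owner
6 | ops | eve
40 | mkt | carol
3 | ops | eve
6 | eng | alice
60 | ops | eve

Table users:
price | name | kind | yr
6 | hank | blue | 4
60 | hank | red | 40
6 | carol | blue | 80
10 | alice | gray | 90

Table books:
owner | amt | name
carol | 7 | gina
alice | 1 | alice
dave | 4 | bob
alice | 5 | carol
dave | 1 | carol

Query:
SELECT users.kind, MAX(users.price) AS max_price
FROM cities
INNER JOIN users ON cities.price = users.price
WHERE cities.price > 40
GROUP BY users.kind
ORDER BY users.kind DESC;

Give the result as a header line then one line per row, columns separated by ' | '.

After JOIN users (5 rows):
cities.price | cities.dept | cities.owner | users.price | users.name | users.kind | users.yr
6 | ops | eve | 6 | hank | blue | 4
6 | ops | eve | 6 | carol | blue | 80
6 | eng | alice | 6 | hank | blue | 4
6 | eng | alice | 6 | carol | blue | 80
60 | ops | eve | 60 | hank | red | 40
After WHERE (1 rows):
cities.price | cities.dept | cities.owner | users.price | users.name | users.kind | users.yr
60 | ops | eve | 60 | hank | red | 40
After GROUP BY (1 rows):
users.kind | max_price
red | 60
After ORDER BY (1 rows):
users.kind | max_price
red | 60

== RESULT ==
users.kind | max_price
red | 60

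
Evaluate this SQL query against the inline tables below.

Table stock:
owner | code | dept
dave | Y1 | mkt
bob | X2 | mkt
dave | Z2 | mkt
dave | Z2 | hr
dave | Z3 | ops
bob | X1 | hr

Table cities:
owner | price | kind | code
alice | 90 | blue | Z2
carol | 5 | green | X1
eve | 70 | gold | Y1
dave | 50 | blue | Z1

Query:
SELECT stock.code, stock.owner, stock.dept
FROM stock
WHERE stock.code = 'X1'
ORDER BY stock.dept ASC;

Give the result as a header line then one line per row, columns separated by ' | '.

== RESULT ==
stock.code | stock.owner | stock.dept
X1 | bob | hr

Derivation:
After WHERE (1 rows):
stock.owner | stock.code | stock.dept
bob | X1 | hr
After SELECT (1 rows):
stock.code | stock.owner | stock.dept
X1 | bob | hr
After ORDER BY (1 rows):
stock.code | stock.owner | stock.dept
X1 | bob | hr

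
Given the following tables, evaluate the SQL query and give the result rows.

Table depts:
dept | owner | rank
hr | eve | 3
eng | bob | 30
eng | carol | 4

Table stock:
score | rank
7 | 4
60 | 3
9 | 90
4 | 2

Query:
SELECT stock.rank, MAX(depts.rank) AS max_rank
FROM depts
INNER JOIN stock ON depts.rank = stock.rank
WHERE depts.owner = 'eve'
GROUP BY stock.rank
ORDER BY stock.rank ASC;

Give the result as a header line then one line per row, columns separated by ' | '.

After JOIN stock (2 rows):
depts.dept | depts.owner | depts.rank | stock.score | stock.rank
hr | eve | 3 | 60 | 3
eng | carol | 4 | 7 | 4
After WHERE (1 rows):
depts.dept | depts.owner | depts.rank | stock.score | stock.rank
hr | eve | 3 | 60 | 3
After GROUP BY (1 rows):
stock.rank | max_rank
3 | 3
After ORDER BY (1 rows):
stock.rank | max_rank
3 | 3

== RESULT ==
stock.rank | max_rank
3 | 3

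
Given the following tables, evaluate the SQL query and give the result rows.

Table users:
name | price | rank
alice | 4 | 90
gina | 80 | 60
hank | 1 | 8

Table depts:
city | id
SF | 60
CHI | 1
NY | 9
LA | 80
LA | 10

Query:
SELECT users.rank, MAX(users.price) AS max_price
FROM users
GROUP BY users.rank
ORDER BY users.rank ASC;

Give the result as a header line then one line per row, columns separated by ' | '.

== RESULT ==
users.rank | max_price
8 | 1
60 | 80
90 | 4

Derivation:
After GROUP BY (3 rows):
users.rank | max_price
90 | 4
60 | 80
8 | 1
After ORDER BY (3 rows):
users.rank | max_price
8 | 1
60 | 80
90 | 4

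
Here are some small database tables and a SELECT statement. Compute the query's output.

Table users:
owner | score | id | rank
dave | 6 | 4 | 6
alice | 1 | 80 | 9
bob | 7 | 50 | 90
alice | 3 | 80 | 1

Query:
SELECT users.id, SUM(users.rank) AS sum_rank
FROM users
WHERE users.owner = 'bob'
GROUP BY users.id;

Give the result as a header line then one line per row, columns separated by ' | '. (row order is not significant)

After WHERE (1 rows):
users.owner | users.score | users.id | users.rank
bob | 7 | 50 | 90
After GROUP BY (1 rows):
users.id | sum_rank
50 | 90

== RESULT ==
users.id | sum_rank
50 | 90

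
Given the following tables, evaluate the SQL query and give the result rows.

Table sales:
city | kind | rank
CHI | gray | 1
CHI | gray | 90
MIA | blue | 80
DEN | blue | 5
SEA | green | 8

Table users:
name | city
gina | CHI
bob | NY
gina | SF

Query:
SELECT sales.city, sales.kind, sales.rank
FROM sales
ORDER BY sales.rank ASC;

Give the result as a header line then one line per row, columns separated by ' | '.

After SELECT (5 rows):
sales.city | sales.kind | sales.rank
CHI | gray | 1
CHI | gray | 90
MIA | blue | 80
DEN | blue | 5
SEA | green | 8
After ORDER BY (5 rows):
sales.city | sales.kind | sales.rank
CHI | gray | 1
DEN | blue | 5
SEA | green | 8
MIA | blue | 80
CHI | gray | 90

== RESULT ==
sales.city | sales.kind | sales.rank
CHI | gray | 1
DEN | blue | 5
SEA | green | 8
MIA | blue | 80
CHI | gray | 90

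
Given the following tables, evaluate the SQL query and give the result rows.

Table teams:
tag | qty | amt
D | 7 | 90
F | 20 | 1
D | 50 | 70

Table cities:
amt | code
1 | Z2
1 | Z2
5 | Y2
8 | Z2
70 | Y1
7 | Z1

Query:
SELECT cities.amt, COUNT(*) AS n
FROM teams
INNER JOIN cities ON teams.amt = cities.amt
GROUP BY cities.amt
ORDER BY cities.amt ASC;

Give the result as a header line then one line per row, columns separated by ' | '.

== RESULT ==
cities.amt | n
1 | 2
70 | 1

Derivation:
After JOIN cities (3 rows):
teams.tag | teams.qty | teams.amt | cities.amt | cities.code
F | 20 | 1 | 1 | Z2
F | 20 | 1 | 1 | Z2
D | 50 | 70 | 70 | Y1
After GROUP BY (2 rows):
cities.amt | n
1 | 2
70 | 1
After ORDER BY (2 rows):
cities.amt | n
1 | 2
70 | 1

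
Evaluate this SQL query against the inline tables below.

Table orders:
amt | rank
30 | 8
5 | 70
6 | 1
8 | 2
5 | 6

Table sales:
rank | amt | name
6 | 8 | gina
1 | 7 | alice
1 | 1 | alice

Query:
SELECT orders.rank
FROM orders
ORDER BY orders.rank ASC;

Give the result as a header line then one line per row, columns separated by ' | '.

After SELECT (5 rows):
orders.rank
8
70
1
2
6
After ORDER BY (5 rows):
orders.rank
1
2
6
8
70

== RESULT ==
orders.rank
1
2
6
8
70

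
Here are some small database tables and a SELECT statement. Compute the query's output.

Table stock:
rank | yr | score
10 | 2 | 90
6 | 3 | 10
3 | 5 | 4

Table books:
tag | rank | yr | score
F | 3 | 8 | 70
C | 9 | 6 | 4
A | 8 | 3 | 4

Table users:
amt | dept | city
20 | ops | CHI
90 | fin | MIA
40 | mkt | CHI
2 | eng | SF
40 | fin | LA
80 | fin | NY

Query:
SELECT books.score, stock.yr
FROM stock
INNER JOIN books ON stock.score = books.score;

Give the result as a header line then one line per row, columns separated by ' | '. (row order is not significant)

== RESULT ==
books.score | stock.yr
4 | 5
4 | 5

Derivation:
After JOIN books (2 rows):
stock.rank | stock.yr | stock.score | books.tag | books.rank | books.yr | books.score
3 | 5 | 4 | C | 9 | 6 | 4
3 | 5 | 4 | A | 8 | 3 | 4
After SELECT (2 rows):
books.score | stock.yr
4 | 5
4 | 5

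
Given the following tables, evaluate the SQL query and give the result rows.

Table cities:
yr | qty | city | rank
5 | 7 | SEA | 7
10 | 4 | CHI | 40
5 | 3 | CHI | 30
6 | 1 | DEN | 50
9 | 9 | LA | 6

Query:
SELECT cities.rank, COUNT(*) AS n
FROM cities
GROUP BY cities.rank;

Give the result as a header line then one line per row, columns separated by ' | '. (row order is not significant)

After GROUP BY (5 rows):
cities.rank | n
7 | 1
40 | 1
30 | 1
50 | 1
6 | 1

== RESULT ==
cities.rank | n
7 | 1
40 | 1
30 | 1
50 | 1
6 | 1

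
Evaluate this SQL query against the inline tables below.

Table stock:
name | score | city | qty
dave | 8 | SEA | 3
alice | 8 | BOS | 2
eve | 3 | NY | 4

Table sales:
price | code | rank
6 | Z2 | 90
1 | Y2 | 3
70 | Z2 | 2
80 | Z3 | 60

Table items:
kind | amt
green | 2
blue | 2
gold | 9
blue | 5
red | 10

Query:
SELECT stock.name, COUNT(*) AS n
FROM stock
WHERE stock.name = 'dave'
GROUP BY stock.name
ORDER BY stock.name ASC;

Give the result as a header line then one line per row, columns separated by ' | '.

== RESULT ==
stock.name | n
dave | 1

Derivation:
After WHERE (1 rows):
stock.name | stock.score | stock.city | stock.qty
dave | 8 | SEA | 3
After GROUP BY (1 rows):
stock.name | n
dave | 1
After ORDER BY (1 rows):
stock.name | n
dave | 1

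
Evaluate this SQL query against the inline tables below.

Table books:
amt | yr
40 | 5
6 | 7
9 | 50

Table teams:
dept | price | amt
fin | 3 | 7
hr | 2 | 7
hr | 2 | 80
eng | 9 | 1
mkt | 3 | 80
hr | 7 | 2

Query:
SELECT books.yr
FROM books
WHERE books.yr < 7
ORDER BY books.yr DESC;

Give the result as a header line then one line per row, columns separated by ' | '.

After WHERE (1 rows):
books.amt | books.yr
40 | 5
After SELECT (1 rows):
books.yr
5
After ORDER BY (1 rows):
books.yr
5

== RESULT ==
books.yr
5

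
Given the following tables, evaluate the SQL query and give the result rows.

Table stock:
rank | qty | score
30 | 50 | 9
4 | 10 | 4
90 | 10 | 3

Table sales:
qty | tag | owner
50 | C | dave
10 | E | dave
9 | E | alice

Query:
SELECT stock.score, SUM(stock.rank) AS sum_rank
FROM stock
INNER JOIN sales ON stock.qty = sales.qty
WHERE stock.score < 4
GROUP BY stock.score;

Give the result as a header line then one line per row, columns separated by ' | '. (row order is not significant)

== RESULT ==
stock.score | sum_rank
3 | 90

Derivation:
After JOIN sales (3 rows):
stock.rank | stock.qty | stock.score | sales.qty | sales.tag | sales.owner
30 | 50 | 9 | 50 | C | dave
4 | 10 | 4 | 10 | E | dave
90 | 10 | 3 | 10 | E | dave
After WHERE (1 rows):
stock.rank | stock.qty | stock.score | sales.qty | sales.tag | sales.owner
90 | 10 | 3 | 10 | E | dave
After GROUP BY (1 rows):
stock.score | sum_rank
3 | 90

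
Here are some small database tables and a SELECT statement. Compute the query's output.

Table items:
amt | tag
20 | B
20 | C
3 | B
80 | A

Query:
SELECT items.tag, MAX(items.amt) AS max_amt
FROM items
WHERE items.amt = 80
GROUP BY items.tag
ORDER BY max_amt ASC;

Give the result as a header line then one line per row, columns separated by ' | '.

== RESULT ==
items.tag | max_amt
A | 80

Derivation:
After WHERE (1 rows):
items.amt | items.tag
80 | A
After GROUP BY (1 rows):
items.tag | max_amt
A | 80
After ORDER BY (1 rows):
items.tag | max_amt
A | 80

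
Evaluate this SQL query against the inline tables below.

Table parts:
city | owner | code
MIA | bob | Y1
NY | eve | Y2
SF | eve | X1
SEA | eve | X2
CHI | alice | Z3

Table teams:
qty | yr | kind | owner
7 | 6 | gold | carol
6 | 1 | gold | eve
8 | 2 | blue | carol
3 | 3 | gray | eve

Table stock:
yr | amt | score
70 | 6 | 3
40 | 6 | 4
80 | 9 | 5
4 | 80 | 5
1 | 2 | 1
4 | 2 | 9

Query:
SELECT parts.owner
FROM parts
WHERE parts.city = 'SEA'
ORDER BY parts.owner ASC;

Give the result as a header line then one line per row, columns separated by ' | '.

After WHERE (1 rows):
parts.city | parts.owner | parts.code
SEA | eve | X2
After SELECT (1 rows):
parts.owner
eve
After ORDER BY (1 rows):
parts.owner
eve

== RESULT ==
parts.owner
eve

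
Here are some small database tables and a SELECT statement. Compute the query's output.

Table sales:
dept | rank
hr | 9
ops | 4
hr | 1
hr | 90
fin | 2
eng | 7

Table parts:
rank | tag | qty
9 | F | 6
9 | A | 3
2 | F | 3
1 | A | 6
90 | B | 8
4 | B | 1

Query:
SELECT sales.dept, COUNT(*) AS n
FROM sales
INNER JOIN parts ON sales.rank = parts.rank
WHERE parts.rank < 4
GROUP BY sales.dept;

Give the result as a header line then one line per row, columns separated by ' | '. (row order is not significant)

After JOIN parts (6 rows):
sales.dept | sales.rank | parts.rank | parts.tag | parts.qty
hr | 9 | 9 | F | 6
hr | 9 | 9 | A | 3
ops | 4 | 4 | B | 1
hr | 1 | 1 | A | 6
hr | 90 | 90 | B | 8
fin | 2 | 2 | F | 3
After WHERE (2 rows):
sales.dept | sales.rank | parts.rank | parts.tag | parts.qty
hr | 1 | 1 | A | 6
fin | 2 | 2 | F | 3
After GROUP BY (2 rows):
sales.dept | n
hr | 1
fin | 1

== RESULT ==
sales.dept | n
hr | 1
fin | 1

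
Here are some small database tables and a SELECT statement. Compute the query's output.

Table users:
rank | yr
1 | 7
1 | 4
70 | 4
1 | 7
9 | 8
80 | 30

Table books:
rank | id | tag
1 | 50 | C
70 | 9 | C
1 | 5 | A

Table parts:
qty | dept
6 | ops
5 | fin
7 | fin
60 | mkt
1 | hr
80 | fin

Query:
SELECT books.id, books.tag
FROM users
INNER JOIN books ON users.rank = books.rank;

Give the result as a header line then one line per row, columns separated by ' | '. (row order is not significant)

== RESULT ==
books.id | books.tag
50 | C
5 | A
50 | C
5 | A
9 | C
50 | C
5 | A

Derivation:
After JOIN books (7 rows):
users.rank | users.yr | books.rank | books.id | books.tag
1 | 7 | 1 | 50 | C
1 | 7 | 1 | 5 | A
1 | 4 | 1 | 50 | C
1 | 4 | 1 | 5 | A
70 | 4 | 70 | 9 | C
1 | 7 | 1 | 50 | C
1 | 7 | 1 | 5 | A
After SELECT (7 rows):
books.id | books.tag
50 | C
5 | A
50 | C
5 | A
9 | C
50 | C
5 | A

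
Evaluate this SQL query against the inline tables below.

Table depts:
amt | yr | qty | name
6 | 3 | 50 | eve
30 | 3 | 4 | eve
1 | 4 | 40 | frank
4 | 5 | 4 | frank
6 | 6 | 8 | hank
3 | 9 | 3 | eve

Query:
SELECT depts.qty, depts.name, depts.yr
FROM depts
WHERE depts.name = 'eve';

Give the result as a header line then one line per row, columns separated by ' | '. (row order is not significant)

== RESULT ==
depts.qty | depts.name | depts.yr
50 | eve | 3
4 | eve | 3
3 | eve | 9

Derivation:
After WHERE (3 rows):
depts.amt | depts.yr | depts.qty | depts.name
6 | 3 | 50 | eve
30 | 3 | 4 | eve
3 | 9 | 3 | eve
After SELECT (3 rows):
depts.qty | depts.name | depts.yr
50 | eve | 3
4 | eve | 3
3 | eve | 9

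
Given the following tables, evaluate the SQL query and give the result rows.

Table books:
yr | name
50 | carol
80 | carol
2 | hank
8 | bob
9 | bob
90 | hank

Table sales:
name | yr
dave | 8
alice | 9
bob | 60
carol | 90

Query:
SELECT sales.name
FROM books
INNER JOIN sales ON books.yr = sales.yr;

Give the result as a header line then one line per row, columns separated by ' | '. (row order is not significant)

After JOIN sales (3 rows):
books.yr | books.name | sales.name | sales.yr
8 | bob | dave | 8
9 | bob | alice | 9
90 | hank | carol | 90
After SELECT (3 rows):
sales.name
dave
alice
carol

== RESULT ==
sales.name
dave
alice
carol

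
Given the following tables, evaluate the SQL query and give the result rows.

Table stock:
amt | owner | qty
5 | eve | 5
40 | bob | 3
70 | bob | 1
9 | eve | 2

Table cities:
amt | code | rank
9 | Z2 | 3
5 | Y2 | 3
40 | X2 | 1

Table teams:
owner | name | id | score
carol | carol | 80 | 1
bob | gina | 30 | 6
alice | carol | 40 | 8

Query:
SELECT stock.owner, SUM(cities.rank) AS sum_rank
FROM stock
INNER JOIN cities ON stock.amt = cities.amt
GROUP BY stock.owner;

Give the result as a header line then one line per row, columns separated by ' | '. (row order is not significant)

After JOIN cities (3 rows):
stock.amt | stock.owner | stock.qty | cities.amt | cities.code | cities.rank
5 | eve | 5 | 5 | Y2 | 3
40 | bob | 3 | 40 | X2 | 1
9 | eve | 2 | 9 | Z2 | 3
After GROUP BY (2 rows):
stock.owner | sum_rank
eve | 6
bob | 1

== RESULT ==
stock.owner | sum_rank
eve | 6
bob | 1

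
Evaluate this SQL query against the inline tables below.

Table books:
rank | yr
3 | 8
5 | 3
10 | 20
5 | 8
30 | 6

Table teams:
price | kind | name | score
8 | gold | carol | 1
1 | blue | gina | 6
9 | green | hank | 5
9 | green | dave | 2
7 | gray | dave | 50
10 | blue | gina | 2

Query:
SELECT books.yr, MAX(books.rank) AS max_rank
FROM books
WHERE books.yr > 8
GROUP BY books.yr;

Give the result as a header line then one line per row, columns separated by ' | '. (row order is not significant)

After WHERE (1 rows):
books.rank | books.yr
10 | 20
After GROUP BY (1 rows):
books.yr | max_rank
20 | 10

== RESULT ==
books.yr | max_rank
20 | 10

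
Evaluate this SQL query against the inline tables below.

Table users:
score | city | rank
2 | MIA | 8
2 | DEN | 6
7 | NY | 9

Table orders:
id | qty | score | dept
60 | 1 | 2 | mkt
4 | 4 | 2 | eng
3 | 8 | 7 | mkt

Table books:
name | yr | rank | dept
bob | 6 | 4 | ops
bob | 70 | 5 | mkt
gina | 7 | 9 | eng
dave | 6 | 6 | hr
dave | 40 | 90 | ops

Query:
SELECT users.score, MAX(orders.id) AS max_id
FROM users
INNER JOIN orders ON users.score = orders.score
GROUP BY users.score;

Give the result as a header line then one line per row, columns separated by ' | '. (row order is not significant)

After JOIN orders (5 rows):
users.score | users.city | users.rank | orders.id | orders.qty | orders.score | orders.dept
2 | MIA | 8 | 60 | 1 | 2 | mkt
2 | MIA | 8 | 4 | 4 | 2 | eng
2 | DEN | 6 | 60 | 1 | 2 | mkt
2 | DEN | 6 | 4 | 4 | 2 | eng
7 | NY | 9 | 3 | 8 | 7 | mkt
After GROUP BY (2 rows):
users.score | max_id
2 | 60
7 | 3

== RESULT ==
users.score | max_id
2 | 60
7 | 3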